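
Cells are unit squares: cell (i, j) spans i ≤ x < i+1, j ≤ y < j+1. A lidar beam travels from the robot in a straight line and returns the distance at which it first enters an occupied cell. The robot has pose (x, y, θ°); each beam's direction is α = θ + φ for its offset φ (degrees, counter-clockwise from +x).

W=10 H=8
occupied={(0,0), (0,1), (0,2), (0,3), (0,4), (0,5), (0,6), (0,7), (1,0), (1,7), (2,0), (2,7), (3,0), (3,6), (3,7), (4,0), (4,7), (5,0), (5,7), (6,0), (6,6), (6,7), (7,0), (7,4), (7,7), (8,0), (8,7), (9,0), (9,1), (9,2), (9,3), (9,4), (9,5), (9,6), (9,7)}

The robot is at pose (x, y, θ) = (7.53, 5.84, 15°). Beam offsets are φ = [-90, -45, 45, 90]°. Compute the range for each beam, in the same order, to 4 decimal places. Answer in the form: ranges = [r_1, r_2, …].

ranges = [0.8696, 1.6974, 1.3395, 1.2009]

beam 1: φ=-90°, α=285°
  cosα=0.2588 sinα=-0.9659 | (7,5) | tMaxX 1.8159 tMaxY 0.8696 | tΔX 3.8637 tΔY 1.0353
    t=0.8696 [y] (7,4) — stop
  → r_1 = 0.8696
beam 2: φ=-45°, α=330°
  cosα=0.8660 sinα=-0.5000 | (7,5) | tMaxX 0.5427 tMaxY 1.6800 | tΔX 1.1547 tΔY 2.0000
    t=0.5427 [x] (8,5)
    t=1.6800 [y] (8,4)
    t=1.6974 [x] (9,4) — stop
  → r_2 = 1.6974
beam 3: φ=45°, α=60°
  cosα=0.5000 sinα=0.8660 | (7,5) | tMaxX 0.9400 tMaxY 0.1848 | tΔX 2.0000 tΔY 1.1547
    t=0.1848 [y] (7,6)
    t=0.9400 [x] (8,6)
    t=1.3395 [y] (8,7) — stop
  → r_3 = 1.3395
beam 4: φ=90°, α=105°
  cosα=-0.2588 sinα=0.9659 | (7,5) | tMaxX 2.0478 tMaxY 0.1656 | tΔX 3.8637 tΔY 1.0353
    t=0.1656 [y] (7,6)
    t=1.2009 [y] (7,7) — stop
  → r_4 = 1.2009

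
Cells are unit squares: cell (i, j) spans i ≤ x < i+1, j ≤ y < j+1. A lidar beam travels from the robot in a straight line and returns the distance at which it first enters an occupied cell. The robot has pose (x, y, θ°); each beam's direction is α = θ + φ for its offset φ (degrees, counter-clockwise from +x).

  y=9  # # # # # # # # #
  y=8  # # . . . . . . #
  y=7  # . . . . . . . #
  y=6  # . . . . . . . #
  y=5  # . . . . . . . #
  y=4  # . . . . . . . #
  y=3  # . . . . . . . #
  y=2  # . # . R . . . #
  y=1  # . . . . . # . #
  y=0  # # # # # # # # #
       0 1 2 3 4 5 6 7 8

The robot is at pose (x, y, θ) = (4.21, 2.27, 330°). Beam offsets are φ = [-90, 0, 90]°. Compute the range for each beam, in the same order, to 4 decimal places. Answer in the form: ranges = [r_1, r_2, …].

ranges = [1.4665, 2.0669, 7.5800]

beam 1: φ=-90°, α=240°
  direction (-0.5000, -0.8660); cell (4,2); t to first gridline: x 0.4200, y 0.3118 (then +2.0000 / +1.1547)
    (4,1) via y @ 0.3118
    (3,1) via x @ 0.4200
    (3,0) via y @ 1.4665  # hit
  → r_1 = 1.4665
beam 2: φ=0°, α=330°
  direction (0.8660, -0.5000); cell (4,2); t to first gridline: x 0.9122, y 0.5400 (then +1.1547 / +2.0000)
    (4,1) via y @ 0.5400
    (5,1) via x @ 0.9122
    (6,1) via x @ 2.0669  # hit
  → r_2 = 2.0669
beam 3: φ=90°, α=60°
  direction (0.5000, 0.8660); cell (4,2); t to first gridline: x 1.5800, y 0.8429 (then +2.0000 / +1.1547)
    (4,3) via y @ 0.8429
    (5,3) via x @ 1.5800
    (5,4) via y @ 1.9976
    (5,5) via y @ 3.1523
    (6,5) via x @ 3.5800
    (6,6) via y @ 4.3070
    (6,7) via y @ 5.4617
    (7,7) via x @ 5.5800
    (7,8) via y @ 6.6164
    (8,8) via x @ 7.5800  # hit
  → r_3 = 7.5800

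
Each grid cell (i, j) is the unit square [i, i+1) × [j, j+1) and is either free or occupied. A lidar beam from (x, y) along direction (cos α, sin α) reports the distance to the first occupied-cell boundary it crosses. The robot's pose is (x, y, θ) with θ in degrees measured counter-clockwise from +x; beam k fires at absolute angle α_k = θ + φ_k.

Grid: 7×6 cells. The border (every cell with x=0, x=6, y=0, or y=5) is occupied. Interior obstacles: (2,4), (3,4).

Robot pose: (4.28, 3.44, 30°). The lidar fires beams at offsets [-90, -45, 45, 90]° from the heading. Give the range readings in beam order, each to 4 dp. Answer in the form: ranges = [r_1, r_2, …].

ranges = [2.8175, 1.7807, 1.6150, 0.6466]

beam 1: φ=-90°, α=300°
  cosα=0.5000 sinα=-0.8660 | (4,3) | tMaxX 1.4400 tMaxY 0.5081 | tΔX 2.0000 tΔY 1.1547
    t=0.5081 [y] (4,2)
    t=1.4400 [x] (5,2)
    t=1.6628 [y] (5,1)
    t=2.8175 [y] (5,0) — stop
  → r_1 = 2.8175
beam 2: φ=-45°, α=345°
  cosα=0.9659 sinα=-0.2588 | (4,3) | tMaxX 0.7454 tMaxY 1.7000 | tΔX 1.0353 tΔY 3.8637
    t=0.7454 [x] (5,3)
    t=1.7000 [y] (5,2)
    t=1.7807 [x] (6,2) — stop
  → r_2 = 1.7807
beam 3: φ=45°, α=75°
  cosα=0.2588 sinα=0.9659 | (4,3) | tMaxX 2.7819 tMaxY 0.5798 | tΔX 3.8637 tΔY 1.0353
    t=0.5798 [y] (4,4)
    t=1.6150 [y] (4,5) — stop
  → r_3 = 1.6150
beam 4: φ=90°, α=120°
  cosα=-0.5000 sinα=0.8660 | (4,3) | tMaxX 0.5600 tMaxY 0.6466 | tΔX 2.0000 tΔY 1.1547
    t=0.5600 [x] (3,3)
    t=0.6466 [y] (3,4) — stop
  → r_4 = 0.6466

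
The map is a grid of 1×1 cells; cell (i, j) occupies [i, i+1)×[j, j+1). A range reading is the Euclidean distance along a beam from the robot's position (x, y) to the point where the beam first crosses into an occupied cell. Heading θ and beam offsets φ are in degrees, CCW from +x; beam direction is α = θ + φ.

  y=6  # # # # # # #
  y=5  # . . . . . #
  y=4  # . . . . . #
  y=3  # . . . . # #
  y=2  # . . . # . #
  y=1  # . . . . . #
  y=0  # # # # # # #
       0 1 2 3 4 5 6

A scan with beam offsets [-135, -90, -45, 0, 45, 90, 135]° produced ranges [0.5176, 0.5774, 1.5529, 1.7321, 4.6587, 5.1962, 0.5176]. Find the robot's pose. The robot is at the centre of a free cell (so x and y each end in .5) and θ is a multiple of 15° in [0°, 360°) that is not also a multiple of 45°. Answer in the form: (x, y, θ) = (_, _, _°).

Enumerate (i+0.5, j+0.5, θ) over the 23 free cells and 16 admissible headings. For each, cast all 7 beams and compare to the given ranges.
  (4.5, 5.5, 120°): beam 1 = 1.5529 ≠ 0.5176 ✗
  (2.5, 5.5, 60°): beam 1 = 4.6587 ≠ 0.5176 ✗
  (1.5, 5.5, 345°): beam 1 = 0.5774 ≠ 0.5176 ✗
  (1.5, 1.5, 240°): beam 1 = 1.9319 ≠ 0.5176 ✗
  …
  (5.5, 4.5, 120°): r_1=0.5176, r_2=0.5774, r_3=1.5529, r_4=1.7321, r_5=4.6587, r_6=5.1962, r_7=0.5176 — all match ✓
No second candidate reproduces the full scan.

(x, y, θ) = (5.5, 4.5, 120°)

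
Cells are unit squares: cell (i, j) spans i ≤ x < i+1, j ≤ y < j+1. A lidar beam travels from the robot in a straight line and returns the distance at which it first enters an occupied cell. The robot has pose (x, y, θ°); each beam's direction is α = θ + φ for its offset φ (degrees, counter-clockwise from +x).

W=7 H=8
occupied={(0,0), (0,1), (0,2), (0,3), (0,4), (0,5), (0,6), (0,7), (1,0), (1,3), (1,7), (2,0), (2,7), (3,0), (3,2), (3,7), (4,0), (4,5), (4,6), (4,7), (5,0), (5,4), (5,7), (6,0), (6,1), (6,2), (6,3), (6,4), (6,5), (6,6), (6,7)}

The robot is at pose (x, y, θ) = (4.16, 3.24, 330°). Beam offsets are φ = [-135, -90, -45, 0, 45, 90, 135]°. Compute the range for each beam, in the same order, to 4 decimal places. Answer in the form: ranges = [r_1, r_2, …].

beam 1: φ=-135°, α=195°
  d=(-0.9659,-0.2588)  start (4,3)  tX=0.1656 tY=0.9273  stride 1/|dx|=1.0353 1/|dy|=3.8637
    cross x-line → (3,3), t=0.1656
    cross y-line → (3,2), t=0.9273 (wall)
  → r_1 = 0.9273
beam 2: φ=-90°, α=240°
  d=(-0.5000,-0.8660)  start (4,3)  tX=0.3200 tY=0.2771  stride 1/|dx|=2.0000 1/|dy|=1.1547
    cross y-line → (4,2), t=0.2771
    cross x-line → (3,2), t=0.3200 (wall)
  → r_2 = 0.3200
beam 3: φ=-45°, α=285°
  d=(0.2588,-0.9659)  start (4,3)  tX=3.2455 tY=0.2485  stride 1/|dx|=3.8637 1/|dy|=1.0353
    cross y-line → (4,2), t=0.2485
    cross y-line → (4,1), t=1.2837
    cross y-line → (4,0), t=2.3190 (wall)
  → r_3 = 2.3190
beam 4: φ=0°, α=330°
  d=(0.8660,-0.5000)  start (4,3)  tX=0.9699 tY=0.4800  stride 1/|dx|=1.1547 1/|dy|=2.0000
    cross y-line → (4,2), t=0.4800
    cross x-line → (5,2), t=0.9699
    cross x-line → (6,2), t=2.1246 (wall)
  → r_4 = 2.1246
beam 5: φ=45°, α=15°
  d=(0.9659,0.2588)  start (4,3)  tX=0.8696 tY=2.9364  stride 1/|dx|=1.0353 1/|dy|=3.8637
    cross x-line → (5,3), t=0.8696
    cross x-line → (6,3), t=1.9049 (wall)
  → r_5 = 1.9049
beam 6: φ=90°, α=60°
  d=(0.5000,0.8660)  start (4,3)  tX=1.6800 tY=0.8776  stride 1/|dx|=2.0000 1/|dy|=1.1547
    cross y-line → (4,4), t=0.8776
    cross x-line → (5,4), t=1.6800 (wall)
  → r_6 = 1.6800
beam 7: φ=135°, α=105°
  d=(-0.2588,0.9659)  start (4,3)  tX=0.6182 tY=0.7868  stride 1/|dx|=3.8637 1/|dy|=1.0353
    cross x-line → (3,3), t=0.6182
    cross y-line → (3,4), t=0.7868
    cross y-line → (3,5), t=1.8221
    cross y-line → (3,6), t=2.8574
    cross y-line → (3,7), t=3.8926 (wall)
  → r_7 = 3.8926

ranges = [0.9273, 0.3200, 2.3190, 2.1246, 1.9049, 1.6800, 3.8926]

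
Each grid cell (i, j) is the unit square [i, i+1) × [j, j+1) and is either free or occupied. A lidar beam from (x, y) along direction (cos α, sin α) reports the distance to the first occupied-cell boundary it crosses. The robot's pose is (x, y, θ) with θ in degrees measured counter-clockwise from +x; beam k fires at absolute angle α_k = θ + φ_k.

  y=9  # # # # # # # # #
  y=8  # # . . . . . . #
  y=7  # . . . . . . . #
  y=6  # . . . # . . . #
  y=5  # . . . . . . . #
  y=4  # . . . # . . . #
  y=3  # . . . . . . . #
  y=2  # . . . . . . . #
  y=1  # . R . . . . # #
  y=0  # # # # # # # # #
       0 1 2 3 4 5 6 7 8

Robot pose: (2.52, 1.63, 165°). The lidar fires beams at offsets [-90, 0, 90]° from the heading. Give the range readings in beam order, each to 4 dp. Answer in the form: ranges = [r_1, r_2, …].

ranges = [7.6300, 1.5736, 0.6522]

beam 1: φ=-90°, α=75°
  d=(0.2588,0.9659)  start (2,1)  tX=1.8546 tY=0.3831  stride 1/|dx|=3.8637 1/|dy|=1.0353
    cross y-line → (2,2), t=0.3831
    cross y-line → (2,3), t=1.4183
    cross x-line → (3,3), t=1.8546
    cross y-line → (3,4), t=2.4536
    cross y-line → (3,5), t=3.4889
    cross y-line → (3,6), t=4.5242
    cross y-line → (3,7), t=5.5594
    cross x-line → (4,7), t=5.7183
    cross y-line → (4,8), t=6.5947
    cross y-line → (4,9), t=7.6300 (wall)
  → r_1 = 7.6300
beam 2: φ=0°, α=165°
  d=(-0.9659,0.2588)  start (2,1)  tX=0.5383 tY=1.4296  stride 1/|dx|=1.0353 1/|dy|=3.8637
    cross x-line → (1,1), t=0.5383
    cross y-line → (1,2), t=1.4296
    cross x-line → (0,2), t=1.5736 (wall)
  → r_2 = 1.5736
beam 3: φ=90°, α=255°
  d=(-0.2588,-0.9659)  start (2,1)  tX=2.0091 tY=0.6522  stride 1/|dx|=3.8637 1/|dy|=1.0353
    cross y-line → (2,0), t=0.6522 (wall)
  → r_3 = 0.6522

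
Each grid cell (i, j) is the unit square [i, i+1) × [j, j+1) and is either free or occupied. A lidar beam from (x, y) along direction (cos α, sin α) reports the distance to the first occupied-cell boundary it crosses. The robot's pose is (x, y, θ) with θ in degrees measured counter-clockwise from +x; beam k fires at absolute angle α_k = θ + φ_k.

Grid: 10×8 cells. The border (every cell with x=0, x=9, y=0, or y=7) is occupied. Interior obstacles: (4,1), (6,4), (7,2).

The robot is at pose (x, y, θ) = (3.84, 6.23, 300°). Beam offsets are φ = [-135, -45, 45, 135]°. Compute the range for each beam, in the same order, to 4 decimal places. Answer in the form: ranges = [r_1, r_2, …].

ranges = [2.9402, 5.4145, 5.3420, 0.7972]

beam 1: φ=-135°, α=165°
  direction (-0.9659, 0.2588); cell (3,6); t to first gridline: x 0.8696, y 2.9751 (then +1.0353 / +3.8637)
    (2,6) via x @ 0.8696
    (1,6) via x @ 1.9049
    (0,6) via x @ 2.9402  # hit
  → r_1 = 2.9402
beam 2: φ=-45°, α=255°
  direction (-0.2588, -0.9659); cell (3,6); t to first gridline: x 3.2455, y 0.2381 (then +3.8637 / +1.0353)
    (3,5) via y @ 0.2381
    (3,4) via y @ 1.2734
    (3,3) via y @ 2.3087
    (2,3) via x @ 3.2455
    (2,2) via y @ 3.3439
    (2,1) via y @ 4.3792
    (2,0) via y @ 5.4145  # hit
  → r_2 = 5.4145
beam 3: φ=45°, α=345°
  direction (0.9659, -0.2588); cell (3,6); t to first gridline: x 0.1656, y 0.8887 (then +1.0353 / +3.8637)
    (4,6) via x @ 0.1656
    (4,5) via y @ 0.8887
    (5,5) via x @ 1.2009
    (6,5) via x @ 2.2362
    (7,5) via x @ 3.2715
    (8,5) via x @ 4.3067
    (8,4) via y @ 4.7524
    (9,4) via x @ 5.3420  # hit
  → r_3 = 5.3420
beam 4: φ=135°, α=75°
  direction (0.2588, 0.9659); cell (3,6); t to first gridline: x 0.6182, y 0.7972 (then +3.8637 / +1.0353)
    (4,6) via x @ 0.6182
    (4,7) via y @ 0.7972  # hit
  → r_4 = 0.7972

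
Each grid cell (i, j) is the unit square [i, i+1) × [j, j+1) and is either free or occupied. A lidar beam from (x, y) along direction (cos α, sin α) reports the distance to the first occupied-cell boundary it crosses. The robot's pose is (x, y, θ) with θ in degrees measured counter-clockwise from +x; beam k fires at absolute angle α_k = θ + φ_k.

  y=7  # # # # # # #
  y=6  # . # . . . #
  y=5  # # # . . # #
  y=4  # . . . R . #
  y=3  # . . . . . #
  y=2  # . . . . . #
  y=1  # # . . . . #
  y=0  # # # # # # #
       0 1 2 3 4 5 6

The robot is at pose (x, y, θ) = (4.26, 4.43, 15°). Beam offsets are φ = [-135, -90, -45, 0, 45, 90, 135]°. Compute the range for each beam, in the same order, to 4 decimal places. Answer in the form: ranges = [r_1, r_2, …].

beam 1: φ=-135°, α=240°
  dir = (cos 240°, sin 240°) = (-0.5000, -0.8660); from cell (4,4)
  next x-line at t=0.5200, next y-line at t=0.4965; Δt_x=2.0000, Δt_y=1.1547
    y: enter (4,3) at t=0.4965
    x: enter (3,3) at t=0.5200
    y: enter (3,2) at t=1.6512
    x: enter (2,2) at t=2.5200
    y: enter (2,1) at t=2.8059
    y: enter (2,0) at t=3.9606 ← occupied
  → r_1 = 3.9606
beam 2: φ=-90°, α=285°
  dir = (cos 285°, sin 285°) = (0.2588, -0.9659); from cell (4,4)
  next x-line at t=2.8591, next y-line at t=0.4452; Δt_x=3.8637, Δt_y=1.0353
    y: enter (4,3) at t=0.4452
    y: enter (4,2) at t=1.4804
    y: enter (4,1) at t=2.5157
    x: enter (5,1) at t=2.8591
    y: enter (5,0) at t=3.5510 ← occupied
  → r_2 = 3.5510
beam 3: φ=-45°, α=330°
  dir = (cos 330°, sin 330°) = (0.8660, -0.5000); from cell (4,4)
  next x-line at t=0.8545, next y-line at t=0.8600; Δt_x=1.1547, Δt_y=2.0000
    x: enter (5,4) at t=0.8545
    y: enter (5,3) at t=0.8600
    x: enter (6,3) at t=2.0092 ← occupied
  → r_3 = 2.0092
beam 4: φ=0°, α=15°
  dir = (cos 15°, sin 15°) = (0.9659, 0.2588); from cell (4,4)
  next x-line at t=0.7661, next y-line at t=2.2023; Δt_x=1.0353, Δt_y=3.8637
    x: enter (5,4) at t=0.7661
    x: enter (6,4) at t=1.8014 ← occupied
  → r_4 = 1.8014
beam 5: φ=45°, α=60°
  dir = (cos 60°, sin 60°) = (0.5000, 0.8660); from cell (4,4)
  next x-line at t=1.4800, next y-line at t=0.6582; Δt_x=2.0000, Δt_y=1.1547
    y: enter (4,5) at t=0.6582
    x: enter (5,5) at t=1.4800 ← occupied
  → r_5 = 1.4800
beam 6: φ=90°, α=105°
  dir = (cos 105°, sin 105°) = (-0.2588, 0.9659); from cell (4,4)
  next x-line at t=1.0046, next y-line at t=0.5901; Δt_x=3.8637, Δt_y=1.0353
    y: enter (4,5) at t=0.5901
    x: enter (3,5) at t=1.0046
    y: enter (3,6) at t=1.6254
    y: enter (3,7) at t=2.6607 ← occupied
  → r_6 = 2.6607
beam 7: φ=135°, α=150°
  dir = (cos 150°, sin 150°) = (-0.8660, 0.5000); from cell (4,4)
  next x-line at t=0.3002, next y-line at t=1.1400; Δt_x=1.1547, Δt_y=2.0000
    x: enter (3,4) at t=0.3002
    y: enter (3,5) at t=1.1400
    x: enter (2,5) at t=1.4549 ← occupied
  → r_7 = 1.4549

ranges = [3.9606, 3.5510, 2.0092, 1.8014, 1.4800, 2.6607, 1.4549]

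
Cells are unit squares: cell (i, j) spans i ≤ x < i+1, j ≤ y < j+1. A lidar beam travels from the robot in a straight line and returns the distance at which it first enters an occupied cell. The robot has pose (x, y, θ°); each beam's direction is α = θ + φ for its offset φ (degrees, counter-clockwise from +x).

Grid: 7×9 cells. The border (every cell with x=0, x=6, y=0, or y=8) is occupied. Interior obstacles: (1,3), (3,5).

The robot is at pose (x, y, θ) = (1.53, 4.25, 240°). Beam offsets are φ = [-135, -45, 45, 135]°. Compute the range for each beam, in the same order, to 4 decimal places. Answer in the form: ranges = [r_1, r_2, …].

beam 1: φ=-135°, α=105°
  cosα=-0.2588 sinα=0.9659 | (1,4) | tMaxX 2.0478 tMaxY 0.7765 | tΔX 3.8637 tΔY 1.0353
    t=0.7765 [y] (1,5)
    t=1.8117 [y] (1,6)
    t=2.0478 [x] (0,6) — stop
  → r_1 = 2.0478
beam 2: φ=-45°, α=195°
  cosα=-0.9659 sinα=-0.2588 | (1,4) | tMaxX 0.5487 tMaxY 0.9659 | tΔX 1.0353 tΔY 3.8637
    t=0.5487 [x] (0,4) — stop
  → r_2 = 0.5487
beam 3: φ=45°, α=285°
  cosα=0.2588 sinα=-0.9659 | (1,4) | tMaxX 1.8159 tMaxY 0.2588 | tΔX 3.8637 tΔY 1.0353
    t=0.2588 [y] (1,3) — stop
  → r_3 = 0.2588
beam 4: φ=135°, α=15°
  cosα=0.9659 sinα=0.2588 | (1,4) | tMaxX 0.4866 tMaxY 2.8978 | tΔX 1.0353 tΔY 3.8637
    t=0.4866 [x] (2,4)
    t=1.5219 [x] (3,4)
    t=2.5571 [x] (4,4)
    t=2.8978 [y] (4,5)
    t=3.5924 [x] (5,5)
    t=4.6277 [x] (6,5) — stop
  → r_4 = 4.6277

ranges = [2.0478, 0.5487, 0.2588, 4.6277]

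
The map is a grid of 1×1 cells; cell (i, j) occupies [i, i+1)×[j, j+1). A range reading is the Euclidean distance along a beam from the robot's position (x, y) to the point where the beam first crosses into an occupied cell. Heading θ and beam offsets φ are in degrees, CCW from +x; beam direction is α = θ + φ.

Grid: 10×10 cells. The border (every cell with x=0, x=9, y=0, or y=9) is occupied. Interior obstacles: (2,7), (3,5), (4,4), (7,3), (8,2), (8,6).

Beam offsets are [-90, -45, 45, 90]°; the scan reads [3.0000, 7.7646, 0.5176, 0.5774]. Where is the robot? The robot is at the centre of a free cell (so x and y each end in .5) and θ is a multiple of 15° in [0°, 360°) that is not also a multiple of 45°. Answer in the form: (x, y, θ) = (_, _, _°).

(x, y, θ) = (8.5, 7.5, 240°)

Enumerate (i+0.5, j+0.5, θ) over the 58 free cells and 16 admissible headings. For each, cast all 4 beams and compare to the given ranges.
  (6.5, 8.5, 75°): beam 1 = 2.5882 ≠ 3.0000 ✗
  (1.5, 2.5, 105°): beam 1 = 5.6940 ≠ 3.0000 ✗
  (2.5, 2.5, 75°): beam 1 = 5.7956 ≠ 3.0000 ✗
  (4.5, 1.5, 60°): beam 1 = 1.0000 ≠ 3.0000 ✗
  …
  (8.5, 7.5, 240°): r_1=3.0000, r_2=7.7646, r_3=0.5176, r_4=0.5774 — all match ✓
No second candidate reproduces the full scan.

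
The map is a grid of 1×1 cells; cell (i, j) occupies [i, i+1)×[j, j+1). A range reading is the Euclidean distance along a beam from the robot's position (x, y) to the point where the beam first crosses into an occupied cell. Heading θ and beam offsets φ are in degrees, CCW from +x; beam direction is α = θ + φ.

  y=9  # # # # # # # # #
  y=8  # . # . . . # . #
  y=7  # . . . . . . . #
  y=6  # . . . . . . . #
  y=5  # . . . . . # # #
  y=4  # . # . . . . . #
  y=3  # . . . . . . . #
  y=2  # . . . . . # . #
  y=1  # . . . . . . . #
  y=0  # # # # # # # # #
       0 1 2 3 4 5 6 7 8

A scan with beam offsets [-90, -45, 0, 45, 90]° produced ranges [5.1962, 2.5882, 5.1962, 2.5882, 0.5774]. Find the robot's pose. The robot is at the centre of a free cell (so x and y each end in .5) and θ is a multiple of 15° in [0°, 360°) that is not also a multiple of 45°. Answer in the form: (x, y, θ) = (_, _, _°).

Enumerate (i+0.5, j+0.5, θ) over the 50 free cells and 16 admissible headings. For each, cast all 5 beams and compare to the given ranges.
  (2.5, 6.5, 150°): beam 1 = 2.8868 ≠ 5.1962 ✗
  (2.5, 5.5, 75°): beam 1 = 5.6940 ≠ 5.1962 ✗
  (3.5, 1.5, 285°): beam 1 = 1.9319 ≠ 5.1962 ✗
  …
  (5.5, 5.5, 240°): r_1=5.1962, r_2=2.5882, r_3=5.1962, r_4=2.5882, r_5=0.5774 — all match ✓
Only this pose fits every beam.

(x, y, θ) = (5.5, 5.5, 240°)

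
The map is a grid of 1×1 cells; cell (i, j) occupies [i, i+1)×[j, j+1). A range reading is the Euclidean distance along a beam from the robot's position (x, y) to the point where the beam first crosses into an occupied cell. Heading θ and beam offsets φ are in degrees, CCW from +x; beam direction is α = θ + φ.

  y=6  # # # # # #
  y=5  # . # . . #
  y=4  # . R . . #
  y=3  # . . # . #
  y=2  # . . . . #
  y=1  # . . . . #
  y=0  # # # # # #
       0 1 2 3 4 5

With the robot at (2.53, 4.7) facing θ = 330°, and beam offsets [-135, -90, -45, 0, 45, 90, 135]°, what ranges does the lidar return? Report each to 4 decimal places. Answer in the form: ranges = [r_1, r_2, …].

beam 1: φ=-135°, α=195°
  direction (-0.9659, -0.2588); cell (2,4); t to first gridline: x 0.5487, y 2.7046 (then +1.0353 / +3.8637)
    (1,4) via x @ 0.5487
    (0,4) via x @ 1.5840  # hit
  → r_1 = 1.5840
beam 2: φ=-90°, α=240°
  direction (-0.5000, -0.8660); cell (2,4); t to first gridline: x 1.0600, y 0.8083 (then +2.0000 / +1.1547)
    (2,3) via y @ 0.8083
    (1,3) via x @ 1.0600
    (1,2) via y @ 1.9630
    (0,2) via x @ 3.0600  # hit
  → r_2 = 3.0600
beam 3: φ=-45°, α=285°
  direction (0.2588, -0.9659); cell (2,4); t to first gridline: x 1.8159, y 0.7247 (then +3.8637 / +1.0353)
    (2,3) via y @ 0.7247
    (2,2) via y @ 1.7600
    (3,2) via x @ 1.8159
    (3,1) via y @ 2.7952
    (3,0) via y @ 3.8305  # hit
  → r_3 = 3.8305
beam 4: φ=0°, α=330°
  direction (0.8660, -0.5000); cell (2,4); t to first gridline: x 0.5427, y 1.4000 (then +1.1547 / +2.0000)
    (3,4) via x @ 0.5427
    (3,3) via y @ 1.4000  # hit
  → r_4 = 1.4000
beam 5: φ=45°, α=15°
  direction (0.9659, 0.2588); cell (2,4); t to first gridline: x 0.4866, y 1.1591 (then +1.0353 / +3.8637)
    (3,4) via x @ 0.4866
    (3,5) via y @ 1.1591
    (4,5) via x @ 1.5219
    (5,5) via x @ 2.5571  # hit
  → r_5 = 2.5571
beam 6: φ=90°, α=60°
  direction (0.5000, 0.8660); cell (2,4); t to first gridline: x 0.9400, y 0.3464 (then +2.0000 / +1.1547)
    (2,5) via y @ 0.3464  # hit
  → r_6 = 0.3464
beam 7: φ=135°, α=105°
  direction (-0.2588, 0.9659); cell (2,4); t to first gridline: x 2.0478, y 0.3106 (then +3.8637 / +1.0353)
    (2,5) via y @ 0.3106  # hit
  → r_7 = 0.3106

ranges = [1.5840, 3.0600, 3.8305, 1.4000, 2.5571, 0.3464, 0.3106]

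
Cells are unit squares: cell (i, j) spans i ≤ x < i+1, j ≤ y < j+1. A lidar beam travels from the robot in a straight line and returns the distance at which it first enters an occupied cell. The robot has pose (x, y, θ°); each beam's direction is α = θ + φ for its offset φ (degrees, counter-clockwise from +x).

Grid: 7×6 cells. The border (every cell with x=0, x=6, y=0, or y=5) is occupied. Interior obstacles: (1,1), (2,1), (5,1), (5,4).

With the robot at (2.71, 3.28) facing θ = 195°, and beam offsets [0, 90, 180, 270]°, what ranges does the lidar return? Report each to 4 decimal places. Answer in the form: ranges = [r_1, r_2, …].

ranges = [1.7703, 2.3604, 2.7819, 1.7807]

beam 1: φ=0°, α=195°
  cosα=-0.9659 sinα=-0.2588 | (2,3) | tMaxX 0.7350 tMaxY 1.0818 | tΔX 1.0353 tΔY 3.8637
    t=0.7350 [x] (1,3)
    t=1.0818 [y] (1,2)
    t=1.7703 [x] (0,2) — stop
  → r_1 = 1.7703
beam 2: φ=90°, α=285°
  cosα=0.2588 sinα=-0.9659 | (2,3) | tMaxX 1.1205 tMaxY 0.2899 | tΔX 3.8637 tΔY 1.0353
    t=0.2899 [y] (2,2)
    t=1.1205 [x] (3,2)
    t=1.3252 [y] (3,1)
    t=2.3604 [y] (3,0) — stop
  → r_2 = 2.3604
beam 3: φ=180°, α=15°
  cosα=0.9659 sinα=0.2588 | (2,3) | tMaxX 0.3002 tMaxY 2.7819 | tΔX 1.0353 tΔY 3.8637
    t=0.3002 [x] (3,3)
    t=1.3355 [x] (4,3)
    t=2.3708 [x] (5,3)
    t=2.7819 [y] (5,4) — stop
  → r_3 = 2.7819
beam 4: φ=270°, α=105°
  cosα=-0.2588 sinα=0.9659 | (2,3) | tMaxX 2.7432 tMaxY 0.7454 | tΔX 3.8637 tΔY 1.0353
    t=0.7454 [y] (2,4)
    t=1.7807 [y] (2,5) — stop
  → r_4 = 1.7807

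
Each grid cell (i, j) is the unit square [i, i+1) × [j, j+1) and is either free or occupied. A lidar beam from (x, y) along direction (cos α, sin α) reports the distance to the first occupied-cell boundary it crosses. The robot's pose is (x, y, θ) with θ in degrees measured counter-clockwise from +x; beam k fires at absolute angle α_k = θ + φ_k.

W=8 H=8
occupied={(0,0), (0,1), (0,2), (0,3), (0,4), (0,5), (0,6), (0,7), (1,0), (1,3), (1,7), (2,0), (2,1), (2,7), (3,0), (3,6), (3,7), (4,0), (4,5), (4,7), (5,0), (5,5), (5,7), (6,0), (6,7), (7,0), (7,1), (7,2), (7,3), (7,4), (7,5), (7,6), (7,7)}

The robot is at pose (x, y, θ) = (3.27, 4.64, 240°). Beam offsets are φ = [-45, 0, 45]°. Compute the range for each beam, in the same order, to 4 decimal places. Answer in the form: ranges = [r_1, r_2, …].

beam 1: φ=-45°, α=195°
  d=(-0.9659,-0.2588)  start (3,4)  tX=0.2795 tY=2.4728  stride 1/|dx|=1.0353 1/|dy|=3.8637
    cross x-line → (2,4), t=0.2795
    cross x-line → (1,4), t=1.3148
    cross x-line → (0,4), t=2.3501 (wall)
  → r_1 = 2.3501
beam 2: φ=0°, α=240°
  d=(-0.5000,-0.8660)  start (3,4)  tX=0.5400 tY=0.7390  stride 1/|dx|=2.0000 1/|dy|=1.1547
    cross x-line → (2,4), t=0.5400
    cross y-line → (2,3), t=0.7390
    cross y-line → (2,2), t=1.8937
    cross x-line → (1,2), t=2.5400
    cross y-line → (1,1), t=3.0484
    cross y-line → (1,0), t=4.2031 (wall)
  → r_2 = 4.2031
beam 3: φ=45°, α=285°
  d=(0.2588,-0.9659)  start (3,4)  tX=2.8205 tY=0.6626  stride 1/|dx|=3.8637 1/|dy|=1.0353
    cross y-line → (3,3), t=0.6626
    cross y-line → (3,2), t=1.6979
    cross y-line → (3,1), t=2.7331
    cross x-line → (4,1), t=2.8205
    cross y-line → (4,0), t=3.7684 (wall)
  → r_3 = 3.7684

ranges = [2.3501, 4.2031, 3.7684]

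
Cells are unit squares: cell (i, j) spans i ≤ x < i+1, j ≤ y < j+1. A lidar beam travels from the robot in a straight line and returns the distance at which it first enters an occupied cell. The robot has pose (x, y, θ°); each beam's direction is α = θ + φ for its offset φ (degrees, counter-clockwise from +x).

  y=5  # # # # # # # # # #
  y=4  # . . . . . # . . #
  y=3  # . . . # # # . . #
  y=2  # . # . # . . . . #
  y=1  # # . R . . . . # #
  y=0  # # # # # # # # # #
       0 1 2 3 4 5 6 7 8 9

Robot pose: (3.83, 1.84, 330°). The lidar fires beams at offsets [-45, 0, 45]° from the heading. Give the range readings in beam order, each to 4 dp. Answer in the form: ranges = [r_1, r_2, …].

ranges = [0.8696, 1.6800, 0.6182]

beam 1: φ=-45°, α=285°
  d=(0.2588,-0.9659)  start (3,1)  tX=0.6568 tY=0.8696  stride 1/|dx|=3.8637 1/|dy|=1.0353
    cross x-line → (4,1), t=0.6568
    cross y-line → (4,0), t=0.8696 (wall)
  → r_1 = 0.8696
beam 2: φ=0°, α=330°
  d=(0.8660,-0.5000)  start (3,1)  tX=0.1963 tY=1.6800  stride 1/|dx|=1.1547 1/|dy|=2.0000
    cross x-line → (4,1), t=0.1963
    cross x-line → (5,1), t=1.3510
    cross y-line → (5,0), t=1.6800 (wall)
  → r_2 = 1.6800
beam 3: φ=45°, α=15°
  d=(0.9659,0.2588)  start (3,1)  tX=0.1760 tY=0.6182  stride 1/|dx|=1.0353 1/|dy|=3.8637
    cross x-line → (4,1), t=0.1760
    cross y-line → (4,2), t=0.6182 (wall)
  → r_3 = 0.6182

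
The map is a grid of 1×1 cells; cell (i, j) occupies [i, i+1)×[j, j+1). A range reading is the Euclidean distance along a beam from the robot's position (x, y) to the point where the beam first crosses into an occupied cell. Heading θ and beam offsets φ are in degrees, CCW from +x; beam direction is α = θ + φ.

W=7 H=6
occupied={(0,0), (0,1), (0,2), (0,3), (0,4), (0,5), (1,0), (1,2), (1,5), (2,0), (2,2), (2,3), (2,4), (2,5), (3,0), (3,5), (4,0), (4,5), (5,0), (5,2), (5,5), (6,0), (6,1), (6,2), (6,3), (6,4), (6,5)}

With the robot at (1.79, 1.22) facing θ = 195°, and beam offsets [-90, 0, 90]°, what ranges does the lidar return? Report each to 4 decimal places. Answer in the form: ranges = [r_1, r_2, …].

ranges = [0.8075, 0.8179, 0.2278]

beam 1: φ=-90°, α=105°
  d=(-0.2588,0.9659)  start (1,1)  tX=3.0523 tY=0.8075  stride 1/|dx|=3.8637 1/|dy|=1.0353
    cross y-line → (1,2), t=0.8075 (wall)
  → r_1 = 0.8075
beam 2: φ=0°, α=195°
  d=(-0.9659,-0.2588)  start (1,1)  tX=0.8179 tY=0.8500  stride 1/|dx|=1.0353 1/|dy|=3.8637
    cross x-line → (0,1), t=0.8179 (wall)
  → r_2 = 0.8179
beam 3: φ=90°, α=285°
  d=(0.2588,-0.9659)  start (1,1)  tX=0.8114 tY=0.2278  stride 1/|dx|=3.8637 1/|dy|=1.0353
    cross y-line → (1,0), t=0.2278 (wall)
  → r_3 = 0.2278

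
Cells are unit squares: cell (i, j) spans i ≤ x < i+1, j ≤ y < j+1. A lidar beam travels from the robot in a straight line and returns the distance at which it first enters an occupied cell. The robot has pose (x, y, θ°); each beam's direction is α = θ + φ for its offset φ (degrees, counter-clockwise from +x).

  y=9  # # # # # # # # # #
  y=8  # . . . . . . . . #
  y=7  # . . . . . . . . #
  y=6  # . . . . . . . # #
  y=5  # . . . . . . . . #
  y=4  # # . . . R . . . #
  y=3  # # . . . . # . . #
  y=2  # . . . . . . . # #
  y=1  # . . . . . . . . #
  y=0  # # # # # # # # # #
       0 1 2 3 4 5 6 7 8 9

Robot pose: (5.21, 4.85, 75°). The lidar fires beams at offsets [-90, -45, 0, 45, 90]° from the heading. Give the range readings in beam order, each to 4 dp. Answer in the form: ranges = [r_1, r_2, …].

beam 1: φ=-90°, α=345°
  dir = (cos 345°, sin 345°) = (0.9659, -0.2588); from cell (5,4)
  next x-line at t=0.8179, next y-line at t=3.2841; Δt_x=1.0353, Δt_y=3.8637
    x: enter (6,4) at t=0.8179
    x: enter (7,4) at t=1.8531
    x: enter (8,4) at t=2.8884
    y: enter (8,3) at t=3.2841
    x: enter (9,3) at t=3.9237 ← occupied
  → r_1 = 3.9237
beam 2: φ=-45°, α=30°
  dir = (cos 30°, sin 30°) = (0.8660, 0.5000); from cell (5,4)
  next x-line at t=0.9122, next y-line at t=0.3000; Δt_x=1.1547, Δt_y=2.0000
    y: enter (5,5) at t=0.3000
    x: enter (6,5) at t=0.9122
    x: enter (7,5) at t=2.0669
    y: enter (7,6) at t=2.3000
    x: enter (8,6) at t=3.2216 ← occupied
  → r_2 = 3.2216
beam 3: φ=0°, α=75°
  dir = (cos 75°, sin 75°) = (0.2588, 0.9659); from cell (5,4)
  next x-line at t=3.0523, next y-line at t=0.1553; Δt_x=3.8637, Δt_y=1.0353
    y: enter (5,5) at t=0.1553
    y: enter (5,6) at t=1.1906
    y: enter (5,7) at t=2.2258
    x: enter (6,7) at t=3.0523
    y: enter (6,8) at t=3.2611
    y: enter (6,9) at t=4.2964 ← occupied
  → r_3 = 4.2964
beam 4: φ=45°, α=120°
  dir = (cos 120°, sin 120°) = (-0.5000, 0.8660); from cell (5,4)
  next x-line at t=0.4200, next y-line at t=0.1732; Δt_x=2.0000, Δt_y=1.1547
    y: enter (5,5) at t=0.1732
    x: enter (4,5) at t=0.4200
    y: enter (4,6) at t=1.3279
    x: enter (3,6) at t=2.4200
    y: enter (3,7) at t=2.4826
    y: enter (3,8) at t=3.6373
    x: enter (2,8) at t=4.4200
    y: enter (2,9) at t=4.7920 ← occupied
  → r_4 = 4.7920
beam 5: φ=90°, α=165°
  dir = (cos 165°, sin 165°) = (-0.9659, 0.2588); from cell (5,4)
  next x-line at t=0.2174, next y-line at t=0.5796; Δt_x=1.0353, Δt_y=3.8637
    x: enter (4,4) at t=0.2174
    y: enter (4,5) at t=0.5796
    x: enter (3,5) at t=1.2527
    x: enter (2,5) at t=2.2880
    x: enter (1,5) at t=3.3232
    x: enter (0,5) at t=4.3585 ← occupied
  → r_5 = 4.3585

ranges = [3.9237, 3.2216, 4.2964, 4.7920, 4.3585]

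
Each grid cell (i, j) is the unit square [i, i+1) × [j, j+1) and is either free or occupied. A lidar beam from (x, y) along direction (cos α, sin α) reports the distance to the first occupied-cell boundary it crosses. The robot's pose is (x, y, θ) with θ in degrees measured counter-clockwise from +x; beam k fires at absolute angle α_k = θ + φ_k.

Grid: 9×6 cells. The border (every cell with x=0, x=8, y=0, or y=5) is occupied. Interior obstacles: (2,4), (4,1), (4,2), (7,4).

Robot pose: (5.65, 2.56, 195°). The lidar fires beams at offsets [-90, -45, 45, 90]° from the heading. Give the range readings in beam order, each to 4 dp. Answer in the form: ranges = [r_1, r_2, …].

ranges = [2.5261, 0.7506, 1.3000, 1.6150]

beam 1: φ=-90°, α=105°
  direction (-0.2588, 0.9659); cell (5,2); t to first gridline: x 2.5114, y 0.4555 (then +3.8637 / +1.0353)
    (5,3) via y @ 0.4555
    (5,4) via y @ 1.4908
    (4,4) via x @ 2.5114
    (4,5) via y @ 2.5261  # hit
  → r_1 = 2.5261
beam 2: φ=-45°, α=150°
  direction (-0.8660, 0.5000); cell (5,2); t to first gridline: x 0.7506, y 0.8800 (then +1.1547 / +2.0000)
    (4,2) via x @ 0.7506  # hit
  → r_2 = 0.7506
beam 3: φ=45°, α=240°
  direction (-0.5000, -0.8660); cell (5,2); t to first gridline: x 1.3000, y 0.6466 (then +2.0000 / +1.1547)
    (5,1) via y @ 0.6466
    (4,1) via x @ 1.3000  # hit
  → r_3 = 1.3000
beam 4: φ=90°, α=285°
  direction (0.2588, -0.9659); cell (5,2); t to first gridline: x 1.3523, y 0.5798 (then +3.8637 / +1.0353)
    (5,1) via y @ 0.5798
    (6,1) via x @ 1.3523
    (6,0) via y @ 1.6150  # hit
  → r_4 = 1.6150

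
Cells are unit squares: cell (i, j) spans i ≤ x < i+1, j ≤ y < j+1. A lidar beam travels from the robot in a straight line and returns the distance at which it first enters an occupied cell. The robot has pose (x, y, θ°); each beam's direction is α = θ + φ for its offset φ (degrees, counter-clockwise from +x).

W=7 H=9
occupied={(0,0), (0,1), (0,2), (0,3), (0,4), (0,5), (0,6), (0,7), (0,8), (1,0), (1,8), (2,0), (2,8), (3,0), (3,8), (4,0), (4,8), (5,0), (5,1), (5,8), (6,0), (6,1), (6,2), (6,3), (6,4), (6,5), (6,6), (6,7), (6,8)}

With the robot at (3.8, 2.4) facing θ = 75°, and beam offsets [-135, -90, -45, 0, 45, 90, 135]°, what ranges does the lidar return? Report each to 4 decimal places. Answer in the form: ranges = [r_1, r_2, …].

ranges = [1.6166, 1.5455, 2.5403, 5.7975, 5.6000, 2.8988, 2.8000]

beam 1: φ=-135°, α=300°
  direction (0.5000, -0.8660); cell (3,2); t to first gridline: x 0.4000, y 0.4619 (then +2.0000 / +1.1547)
    (4,2) via x @ 0.4000
    (4,1) via y @ 0.4619
    (4,0) via y @ 1.6166  # hit
  → r_1 = 1.6166
beam 2: φ=-90°, α=345°
  direction (0.9659, -0.2588); cell (3,2); t to first gridline: x 0.2071, y 1.5455 (then +1.0353 / +3.8637)
    (4,2) via x @ 0.2071
    (5,2) via x @ 1.2423
    (5,1) via y @ 1.5455  # hit
  → r_2 = 1.5455
beam 3: φ=-45°, α=30°
  direction (0.8660, 0.5000); cell (3,2); t to first gridline: x 0.2309, y 1.2000 (then +1.1547 / +2.0000)
    (4,2) via x @ 0.2309
    (4,3) via y @ 1.2000
    (5,3) via x @ 1.3856
    (6,3) via x @ 2.5403  # hit
  → r_3 = 2.5403
beam 4: φ=0°, α=75°
  direction (0.2588, 0.9659); cell (3,2); t to first gridline: x 0.7727, y 0.6212 (then +3.8637 / +1.0353)
    (3,3) via y @ 0.6212
    (4,3) via x @ 0.7727
    (4,4) via y @ 1.6564
    (4,5) via y @ 2.6917
    (4,6) via y @ 3.7270
    (5,6) via x @ 4.6364
    (5,7) via y @ 4.7623
    (5,8) via y @ 5.7975  # hit
  → r_4 = 5.7975
beam 5: φ=45°, α=120°
  direction (-0.5000, 0.8660); cell (3,2); t to first gridline: x 1.6000, y 0.6928 (then +2.0000 / +1.1547)
    (3,3) via y @ 0.6928
    (2,3) via x @ 1.6000
    (2,4) via y @ 1.8475
    (2,5) via y @ 3.0022
    (1,5) via x @ 3.6000
    (1,6) via y @ 4.1569
    (1,7) via y @ 5.3116
    (0,7) via x @ 5.6000  # hit
  → r_5 = 5.6000
beam 6: φ=90°, α=165°
  direction (-0.9659, 0.2588); cell (3,2); t to first gridline: x 0.8282, y 2.3182 (then +1.0353 / +3.8637)
    (2,2) via x @ 0.8282
    (1,2) via x @ 1.8635
    (1,3) via y @ 2.3182
    (0,3) via x @ 2.8988  # hit
  → r_6 = 2.8988
beam 7: φ=135°, α=210°
  direction (-0.8660, -0.5000); cell (3,2); t to first gridline: x 0.9238, y 0.8000 (then +1.1547 / +2.0000)
    (3,1) via y @ 0.8000
    (2,1) via x @ 0.9238
    (1,1) via x @ 2.0785
    (1,0) via y @ 2.8000  # hit
  → r_7 = 2.8000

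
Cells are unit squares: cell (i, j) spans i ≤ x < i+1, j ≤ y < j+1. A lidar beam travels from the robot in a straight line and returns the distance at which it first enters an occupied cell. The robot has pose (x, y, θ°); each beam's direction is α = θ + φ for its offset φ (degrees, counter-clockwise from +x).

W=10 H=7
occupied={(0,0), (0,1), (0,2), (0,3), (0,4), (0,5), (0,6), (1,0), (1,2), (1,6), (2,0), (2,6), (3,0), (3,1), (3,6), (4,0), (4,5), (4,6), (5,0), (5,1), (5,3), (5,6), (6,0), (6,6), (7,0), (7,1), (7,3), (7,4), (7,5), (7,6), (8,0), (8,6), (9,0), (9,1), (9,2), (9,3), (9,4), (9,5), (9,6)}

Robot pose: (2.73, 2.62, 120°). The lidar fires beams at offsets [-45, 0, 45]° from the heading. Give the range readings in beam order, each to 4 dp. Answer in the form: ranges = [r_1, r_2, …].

beam 1: φ=-45°, α=75°
  d=(0.2588,0.9659)  start (2,2)  tX=1.0432 tY=0.3934  stride 1/|dx|=3.8637 1/|dy|=1.0353
    cross y-line → (2,3), t=0.3934
    cross x-line → (3,3), t=1.0432
    cross y-line → (3,4), t=1.4287
    cross y-line → (3,5), t=2.4640
    cross y-line → (3,6), t=3.4992 (wall)
  → r_1 = 3.4992
beam 2: φ=0°, α=120°
  d=(-0.5000,0.8660)  start (2,2)  tX=1.4600 tY=0.4388  stride 1/|dx|=2.0000 1/|dy|=1.1547
    cross y-line → (2,3), t=0.4388
    cross x-line → (1,3), t=1.4600
    cross y-line → (1,4), t=1.5935
    cross y-line → (1,5), t=2.7482
    cross x-line → (0,5), t=3.4600 (wall)
  → r_2 = 3.4600
beam 3: φ=45°, α=165°
  d=(-0.9659,0.2588)  start (2,2)  tX=0.7558 tY=1.4682  stride 1/|dx|=1.0353 1/|dy|=3.8637
    cross x-line → (1,2), t=0.7558 (wall)
  → r_3 = 0.7558

ranges = [3.4992, 3.4600, 0.7558]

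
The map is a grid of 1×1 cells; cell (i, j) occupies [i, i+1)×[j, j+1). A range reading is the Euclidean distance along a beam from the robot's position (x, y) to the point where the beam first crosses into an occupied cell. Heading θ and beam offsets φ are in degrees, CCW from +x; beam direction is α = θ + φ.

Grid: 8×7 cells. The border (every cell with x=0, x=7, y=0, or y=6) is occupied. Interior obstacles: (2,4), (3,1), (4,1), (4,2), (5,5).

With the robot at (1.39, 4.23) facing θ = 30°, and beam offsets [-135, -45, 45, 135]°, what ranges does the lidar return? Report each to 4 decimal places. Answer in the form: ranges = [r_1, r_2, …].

beam 1: φ=-135°, α=255°
  dir = (cos 255°, sin 255°) = (-0.2588, -0.9659); from cell (1,4)
  next x-line at t=1.5068, next y-line at t=0.2381; Δt_x=3.8637, Δt_y=1.0353
    y: enter (1,3) at t=0.2381
    y: enter (1,2) at t=1.2734
    x: enter (0,2) at t=1.5068 ← occupied
  → r_1 = 1.5068
beam 2: φ=-45°, α=345°
  dir = (cos 345°, sin 345°) = (0.9659, -0.2588); from cell (1,4)
  next x-line at t=0.6315, next y-line at t=0.8887; Δt_x=1.0353, Δt_y=3.8637
    x: enter (2,4) at t=0.6315 ← occupied
  → r_2 = 0.6315
beam 3: φ=45°, α=75°
  dir = (cos 75°, sin 75°) = (0.2588, 0.9659); from cell (1,4)
  next x-line at t=2.3569, next y-line at t=0.7972; Δt_x=3.8637, Δt_y=1.0353
    y: enter (1,5) at t=0.7972
    y: enter (1,6) at t=1.8324 ← occupied
  → r_3 = 1.8324
beam 4: φ=135°, α=165°
  dir = (cos 165°, sin 165°) = (-0.9659, 0.2588); from cell (1,4)
  next x-line at t=0.4038, next y-line at t=2.9751; Δt_x=1.0353, Δt_y=3.8637
    x: enter (0,4) at t=0.4038 ← occupied
  → r_4 = 0.4038

ranges = [1.5068, 0.6315, 1.8324, 0.4038]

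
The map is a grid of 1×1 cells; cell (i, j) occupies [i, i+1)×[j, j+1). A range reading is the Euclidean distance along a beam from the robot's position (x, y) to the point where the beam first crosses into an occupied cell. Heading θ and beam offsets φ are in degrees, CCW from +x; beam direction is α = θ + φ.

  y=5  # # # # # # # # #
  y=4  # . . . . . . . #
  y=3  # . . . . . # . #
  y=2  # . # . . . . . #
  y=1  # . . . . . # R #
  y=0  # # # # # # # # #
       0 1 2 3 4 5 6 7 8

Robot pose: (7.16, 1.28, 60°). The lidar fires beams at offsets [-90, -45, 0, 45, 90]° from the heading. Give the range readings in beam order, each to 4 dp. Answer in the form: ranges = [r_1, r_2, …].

beam 1: φ=-90°, α=330°
  direction (0.8660, -0.5000); cell (7,1); t to first gridline: x 0.9699, y 0.5600 (then +1.1547 / +2.0000)
    (7,0) via y @ 0.5600  # hit
  → r_1 = 0.5600
beam 2: φ=-45°, α=15°
  direction (0.9659, 0.2588); cell (7,1); t to first gridline: x 0.8696, y 2.7819 (then +1.0353 / +3.8637)
    (8,1) via x @ 0.8696  # hit
  → r_2 = 0.8696
beam 3: φ=0°, α=60°
  direction (0.5000, 0.8660); cell (7,1); t to first gridline: x 1.6800, y 0.8314 (then +2.0000 / +1.1547)
    (7,2) via y @ 0.8314
    (8,2) via x @ 1.6800  # hit
  → r_3 = 1.6800
beam 4: φ=45°, α=105°
  direction (-0.2588, 0.9659); cell (7,1); t to first gridline: x 0.6182, y 0.7454 (then +3.8637 / +1.0353)
    (6,1) via x @ 0.6182  # hit
  → r_4 = 0.6182
beam 5: φ=90°, α=150°
  direction (-0.8660, 0.5000); cell (7,1); t to first gridline: x 0.1848, y 1.4400 (then +1.1547 / +2.0000)
    (6,1) via x @ 0.1848  # hit
  → r_5 = 0.1848

ranges = [0.5600, 0.8696, 1.6800, 0.6182, 0.1848]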